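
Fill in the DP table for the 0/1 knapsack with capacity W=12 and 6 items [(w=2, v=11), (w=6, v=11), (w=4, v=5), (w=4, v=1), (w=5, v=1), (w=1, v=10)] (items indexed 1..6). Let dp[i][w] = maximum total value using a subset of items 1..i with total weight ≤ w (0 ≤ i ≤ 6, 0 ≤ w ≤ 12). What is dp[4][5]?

11

i\w   0   1   2   3   4   5   6   7   8   9  10  11  12
  0   0   0   0   0   0   0   0   0   0   0   0   0   0
  1   0   0  11  11  11  11  11  11  11  11  11  11  11
  2   0   0  11  11  11  11  11  11  22  22  22  22  22
  3   0   0  11  11  11  11  16  16  22  22  22  22  27
  4   0   0  11  11  11  11  16  16  22  22  22  22  27
  5   0   0  11  11  11  11  16  16  22  22  22  22  27
  6   0  10  11  21  21  21  21  26  26  32  32  32  32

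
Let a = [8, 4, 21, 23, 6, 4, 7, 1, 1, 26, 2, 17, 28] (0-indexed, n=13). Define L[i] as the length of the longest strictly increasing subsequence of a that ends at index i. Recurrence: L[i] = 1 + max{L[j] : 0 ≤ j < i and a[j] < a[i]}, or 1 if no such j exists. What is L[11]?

4

   i    0    1    2    3    4    5    6    7    8    9   10   11   12
a[i]    8    4   21   23    6    4    7    1    1   26    2   17   28
L[i]    1    1    2    3    2    1    3    1    1    4    2    4    5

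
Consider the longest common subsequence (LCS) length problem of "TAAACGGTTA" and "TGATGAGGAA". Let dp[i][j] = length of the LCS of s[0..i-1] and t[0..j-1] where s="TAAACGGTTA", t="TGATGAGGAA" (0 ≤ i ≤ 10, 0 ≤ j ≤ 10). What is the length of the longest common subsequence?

6

   ''  T  G  A  T  G  A  G  G  A  A
''  0  0  0  0  0  0  0  0  0  0  0
 T  0  1  1  1  1  1  1  1  1  1  1
 A  0  1  1  2  2  2  2  2  2  2  2
 A  0  1  1  2  2  2  3  3  3  3  3
 A  0  1  1  2  2  2  3  3  3  4  4
 C  0  1  1  2  2  2  3  3  3  4  4
 G  0  1  2  2  2  3  3  4  4  4  4
 G  0  1  2  2  2  3  3  4  5  5  5
 T  0  1  2  2  3  3  3  4  5  5  5
 T  0  1  2  2  3  3  3  4  5  5  5
 A  0  1  2  3  3  3  4  4  5  6  6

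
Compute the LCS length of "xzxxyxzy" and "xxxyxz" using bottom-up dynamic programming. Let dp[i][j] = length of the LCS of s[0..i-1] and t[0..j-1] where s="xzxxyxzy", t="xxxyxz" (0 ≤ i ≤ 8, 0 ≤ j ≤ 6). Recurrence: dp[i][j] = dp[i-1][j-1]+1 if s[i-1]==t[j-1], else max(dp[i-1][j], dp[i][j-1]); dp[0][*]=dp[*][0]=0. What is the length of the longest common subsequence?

6

   ''  x  x  x  y  x  z
''  0  0  0  0  0  0  0
 x  0  1  1  1  1  1  1
 z  0  1  1  1  1  1  2
 x  0  1  2  2  2  2  2
 x  0  1  2  3  3  3  3
 y  0  1  2  3  4  4  4
 x  0  1  2  3  4  5  5
 z  0  1  2  3  4  5  6
 y  0  1  2  3  4  5  6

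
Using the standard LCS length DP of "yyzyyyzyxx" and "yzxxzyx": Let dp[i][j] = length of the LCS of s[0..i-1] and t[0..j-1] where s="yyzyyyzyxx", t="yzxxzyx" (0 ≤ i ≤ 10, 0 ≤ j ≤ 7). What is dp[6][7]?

   ''  y  z  x  x  z  y  x
''  0  0  0  0  0  0  0  0
 y  0  1  1  1  1  1  1  1
 y  0  1  1  1  1  1  2  2
 z  0  1  2  2  2  2  2  2
 y  0  1  2  2  2  2  3  3
 y  0  1  2  2  2  2  3  3
 y  0  1  2  2  2  2  3  3
 z  0  1  2  2  2  3  3  3
 y  0  1  2  2  2  3  4  4
 x  0  1  2  3  3  3  4  5
 x  0  1  2  3  4  4  4  5

3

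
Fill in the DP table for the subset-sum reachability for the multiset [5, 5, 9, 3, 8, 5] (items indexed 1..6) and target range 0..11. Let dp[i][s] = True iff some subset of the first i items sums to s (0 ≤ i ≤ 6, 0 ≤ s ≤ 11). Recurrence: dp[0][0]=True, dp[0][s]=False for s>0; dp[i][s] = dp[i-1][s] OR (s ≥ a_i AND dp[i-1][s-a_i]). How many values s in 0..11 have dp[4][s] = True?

6

i\s   0   1   2   3   4   5   6   7   8   9  10  11
  0   T   F   F   F   F   F   F   F   F   F   F   F
  1   T   F   F   F   F   T   F   F   F   F   F   F
  2   T   F   F   F   F   T   F   F   F   F   T   F
  3   T   F   F   F   F   T   F   F   F   T   T   F
  4   T   F   F   T   F   T   F   F   T   T   T   F
  5   T   F   F   T   F   T   F   F   T   T   T   T
  6   T   F   F   T   F   T   F   F   T   T   T   T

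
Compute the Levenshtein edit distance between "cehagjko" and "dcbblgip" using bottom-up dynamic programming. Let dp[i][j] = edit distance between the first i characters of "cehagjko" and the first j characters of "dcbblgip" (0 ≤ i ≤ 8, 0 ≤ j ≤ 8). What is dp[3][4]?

   ''  d  c  b  b  l  g  i  p
''  0  1  2  3  4  5  6  7  8
 c  1  1  1  2  3  4  5  6  7
 e  2  2  2  2  3  4  5  6  7
 h  3  3  3  3  3  4  5  6  7
 a  4  4  4  4  4  4  5  6  7
 g  5  5  5  5  5  5  4  5  6
 j  6  6  6  6  6  6  5  5  6
 k  7  7  7  7  7  7  6  6  6
 o  8  8  8  8  8  8  7  7  7

3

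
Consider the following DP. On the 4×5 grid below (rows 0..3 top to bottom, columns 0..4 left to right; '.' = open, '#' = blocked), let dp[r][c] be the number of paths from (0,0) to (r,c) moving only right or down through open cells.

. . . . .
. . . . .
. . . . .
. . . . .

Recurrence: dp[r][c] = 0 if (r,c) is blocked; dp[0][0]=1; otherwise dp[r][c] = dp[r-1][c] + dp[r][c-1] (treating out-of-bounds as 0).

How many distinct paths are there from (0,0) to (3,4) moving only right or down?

r\c   0   1   2   3   4
  0   1   1   1   1   1
  1   1   2   3   4   5
  2   1   3   6  10  15
  3   1   4  10  20  35

35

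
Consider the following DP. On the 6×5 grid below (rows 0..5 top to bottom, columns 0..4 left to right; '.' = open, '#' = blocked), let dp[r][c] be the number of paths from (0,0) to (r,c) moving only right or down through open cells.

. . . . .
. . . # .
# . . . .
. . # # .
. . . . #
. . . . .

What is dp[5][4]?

6

r\c   0   1   2   3   4
  0   1   1   1   1   1
  1   1   2   3   0   1
  2   0   2   5   5   6
  3   0   2   0   0   6
  4   0   2   2   2   0
  5   0   2   4   6   6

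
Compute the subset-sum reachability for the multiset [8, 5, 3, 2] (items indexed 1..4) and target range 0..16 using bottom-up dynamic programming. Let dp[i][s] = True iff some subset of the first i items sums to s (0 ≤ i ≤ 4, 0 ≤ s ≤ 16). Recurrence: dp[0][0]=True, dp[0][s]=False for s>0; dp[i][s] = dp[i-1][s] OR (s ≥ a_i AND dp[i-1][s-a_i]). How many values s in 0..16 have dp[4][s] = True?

11

i\s   0   1   2   3   4   5   6   7   8   9  10  11  12  13  14  15  16
  0   T   F   F   F   F   F   F   F   F   F   F   F   F   F   F   F   F
  1   T   F   F   F   F   F   F   F   T   F   F   F   F   F   F   F   F
  2   T   F   F   F   F   T   F   F   T   F   F   F   F   T   F   F   F
  3   T   F   F   T   F   T   F   F   T   F   F   T   F   T   F   F   T
  4   T   F   T   T   F   T   F   T   T   F   T   T   F   T   F   T   T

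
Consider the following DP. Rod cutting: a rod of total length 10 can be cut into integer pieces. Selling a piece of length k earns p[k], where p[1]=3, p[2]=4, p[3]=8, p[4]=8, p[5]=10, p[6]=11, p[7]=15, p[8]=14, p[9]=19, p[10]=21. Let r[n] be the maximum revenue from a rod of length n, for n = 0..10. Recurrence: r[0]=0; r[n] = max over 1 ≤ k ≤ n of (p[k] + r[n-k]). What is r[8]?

   n    0    1    2    3    4    5    6    7    8    9   10
r[n]    0    3    6    9   12   15   18   21   24   27   30

24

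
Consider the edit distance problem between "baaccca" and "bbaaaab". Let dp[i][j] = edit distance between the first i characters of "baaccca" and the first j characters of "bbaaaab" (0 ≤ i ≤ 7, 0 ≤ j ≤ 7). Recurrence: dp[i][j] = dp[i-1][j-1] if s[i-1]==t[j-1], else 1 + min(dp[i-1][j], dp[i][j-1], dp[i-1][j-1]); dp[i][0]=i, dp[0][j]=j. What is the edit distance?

   ''  b  b  a  a  a  a  b
''  0  1  2  3  4  5  6  7
 b  1  0  1  2  3  4  5  6
 a  2  1  1  1  2  3  4  5
 a  3  2  2  1  1  2  3  4
 c  4  3  3  2  2  2  3  4
 c  5  4  4  3  3  3  3  4
 c  6  5  5  4  4  4  4  4
 a  7  6  6  5  4  4  4  5

5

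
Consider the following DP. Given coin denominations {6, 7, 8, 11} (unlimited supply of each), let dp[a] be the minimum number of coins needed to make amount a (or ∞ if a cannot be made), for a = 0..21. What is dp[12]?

 a  0  1  2  3  4  5  6  7  8  9 10 11 12 13 14 15 16 17 18 19 20 21
dp  0  -  -  -  -  -  1  1  1  -  -  1  2  2  2  2  2  2  2  2  3  3
(- denotes ∞ / unreachable)

2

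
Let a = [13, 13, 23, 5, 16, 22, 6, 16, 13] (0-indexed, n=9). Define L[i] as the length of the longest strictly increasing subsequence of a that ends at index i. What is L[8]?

3

   i    0    1    2    3    4    5    6    7    8
a[i]   13   13   23    5   16   22    6   16   13
L[i]    1    1    2    1    2    3    2    3    3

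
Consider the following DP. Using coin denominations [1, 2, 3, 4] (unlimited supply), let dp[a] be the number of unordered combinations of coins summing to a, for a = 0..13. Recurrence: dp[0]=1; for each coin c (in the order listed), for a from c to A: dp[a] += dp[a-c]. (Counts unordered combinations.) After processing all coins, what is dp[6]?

9

after  coin     0     1     2     3     4     5     6     7     8     9    10    11    12    13
          1     1     1     1     1     1     1     1     1     1     1     1     1     1     1
          2     1     1     2     2     3     3     4     4     5     5     6     6     7     7
          3     1     1     2     3     4     5     7     8    10    12    14    16    19    21
          4     1     1     2     3     5     6     9    11    15    18    23    27    34    39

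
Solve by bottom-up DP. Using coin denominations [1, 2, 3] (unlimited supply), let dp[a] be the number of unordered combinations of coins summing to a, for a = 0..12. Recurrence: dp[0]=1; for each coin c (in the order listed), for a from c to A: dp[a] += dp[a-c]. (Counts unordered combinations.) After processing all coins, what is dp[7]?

after  coin     0     1     2     3     4     5     6     7     8     9    10    11    12
          1     1     1     1     1     1     1     1     1     1     1     1     1     1
          2     1     1     2     2     3     3     4     4     5     5     6     6     7
          3     1     1     2     3     4     5     7     8    10    12    14    16    19

8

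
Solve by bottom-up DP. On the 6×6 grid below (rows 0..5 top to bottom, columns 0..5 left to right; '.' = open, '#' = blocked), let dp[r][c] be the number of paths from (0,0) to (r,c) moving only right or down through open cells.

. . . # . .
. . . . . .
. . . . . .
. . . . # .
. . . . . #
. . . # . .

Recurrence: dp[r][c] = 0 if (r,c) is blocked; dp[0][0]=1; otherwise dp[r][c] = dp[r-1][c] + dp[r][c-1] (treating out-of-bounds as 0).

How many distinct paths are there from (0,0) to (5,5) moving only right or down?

34

r\c   0   1   2   3   4   5
  0   1   1   1   0   0   0
  1   1   2   3   3   3   3
  2   1   3   6   9  12  15
  3   1   4  10  19   0  15
  4   1   5  15  34  34   0
  5   1   6  21   0  34  34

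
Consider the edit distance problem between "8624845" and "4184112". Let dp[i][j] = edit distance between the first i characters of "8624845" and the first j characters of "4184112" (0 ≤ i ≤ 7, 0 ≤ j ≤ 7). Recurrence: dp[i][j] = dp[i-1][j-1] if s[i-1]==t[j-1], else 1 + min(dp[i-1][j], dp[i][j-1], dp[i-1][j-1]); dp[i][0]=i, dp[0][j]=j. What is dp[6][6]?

5

   ''  4  1  8  4  1  1  2
''  0  1  2  3  4  5  6  7
 8  1  1  2  2  3  4  5  6
 6  2  2  2  3  3  4  5  6
 2  3  3  3  3  4  4  5  5
 4  4  3  4  4  3  4  5  6
 8  5  4  4  4  4  4  5  6
 4  6  5  5  5  4  5  5  6
 5  7  6  6  6  5  5  6  6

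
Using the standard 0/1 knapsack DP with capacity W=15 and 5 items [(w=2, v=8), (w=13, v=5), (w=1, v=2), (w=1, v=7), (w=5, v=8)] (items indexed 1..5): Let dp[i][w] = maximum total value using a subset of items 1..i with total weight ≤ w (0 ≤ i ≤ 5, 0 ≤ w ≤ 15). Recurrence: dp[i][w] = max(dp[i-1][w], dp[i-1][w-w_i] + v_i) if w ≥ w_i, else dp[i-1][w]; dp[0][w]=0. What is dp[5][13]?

25

i\w   0   1   2   3   4   5   6   7   8   9  10  11  12  13  14  15
  0   0   0   0   0   0   0   0   0   0   0   0   0   0   0   0   0
  1   0   0   8   8   8   8   8   8   8   8   8   8   8   8   8   8
  2   0   0   8   8   8   8   8   8   8   8   8   8   8   8   8  13
  3   0   2   8  10  10  10  10  10  10  10  10  10  10  10  10  13
  4   0   7   9  15  17  17  17  17  17  17  17  17  17  17  17  17
  5   0   7   9  15  17  17  17  17  23  25  25  25  25  25  25  25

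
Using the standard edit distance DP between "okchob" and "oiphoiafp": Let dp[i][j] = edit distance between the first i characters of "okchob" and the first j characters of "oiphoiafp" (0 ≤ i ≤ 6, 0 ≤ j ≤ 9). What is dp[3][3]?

2

   ''  o  i  p  h  o  i  a  f  p
''  0  1  2  3  4  5  6  7  8  9
 o  1  0  1  2  3  4  5  6  7  8
 k  2  1  1  2  3  4  5  6  7  8
 c  3  2  2  2  3  4  5  6  7  8
 h  4  3  3  3  2  3  4  5  6  7
 o  5  4  4  4  3  2  3  4  5  6
 b  6  5  5  5  4  3  3  4  5  6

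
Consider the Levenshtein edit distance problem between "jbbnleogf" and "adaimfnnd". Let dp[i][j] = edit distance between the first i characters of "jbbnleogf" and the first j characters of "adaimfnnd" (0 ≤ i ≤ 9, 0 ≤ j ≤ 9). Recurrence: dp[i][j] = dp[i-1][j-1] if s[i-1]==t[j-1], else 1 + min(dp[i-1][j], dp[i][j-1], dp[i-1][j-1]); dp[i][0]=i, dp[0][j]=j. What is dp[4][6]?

6

   ''  a  d  a  i  m  f  n  n  d
''  0  1  2  3  4  5  6  7  8  9
 j  1  1  2  3  4  5  6  7  8  9
 b  2  2  2  3  4  5  6  7  8  9
 b  3  3  3  3  4  5  6  7  8  9
 n  4  4  4  4  4  5  6  6  7  8
 l  5  5  5  5  5  5  6  7  7  8
 e  6  6  6  6  6  6  6  7  8  8
 o  7  7  7  7  7  7  7  7  8  9
 g  8  8  8  8  8  8  8  8  8  9
 f  9  9  9  9  9  9  8  9  9  9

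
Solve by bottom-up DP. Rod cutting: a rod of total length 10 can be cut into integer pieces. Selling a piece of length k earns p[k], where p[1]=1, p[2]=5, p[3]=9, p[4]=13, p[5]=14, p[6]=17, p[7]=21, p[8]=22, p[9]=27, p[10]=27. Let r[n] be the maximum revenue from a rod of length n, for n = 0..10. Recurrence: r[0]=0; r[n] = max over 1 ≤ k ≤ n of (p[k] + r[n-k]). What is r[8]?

26

   n    0    1    2    3    4    5    6    7    8    9   10
r[n]    0    1    5    9   13   14   18   22   26   27   31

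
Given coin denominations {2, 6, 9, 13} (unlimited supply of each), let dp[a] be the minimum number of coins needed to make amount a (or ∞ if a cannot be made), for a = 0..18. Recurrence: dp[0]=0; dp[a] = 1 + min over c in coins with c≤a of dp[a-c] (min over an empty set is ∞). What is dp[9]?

1

 a  0  1  2  3  4  5  6  7  8  9 10 11 12 13 14 15 16 17 18
dp  0  -  1  -  2  -  1  -  2  1  3  2  2  1  3  2  4  3  2
(- denotes ∞ / unreachable)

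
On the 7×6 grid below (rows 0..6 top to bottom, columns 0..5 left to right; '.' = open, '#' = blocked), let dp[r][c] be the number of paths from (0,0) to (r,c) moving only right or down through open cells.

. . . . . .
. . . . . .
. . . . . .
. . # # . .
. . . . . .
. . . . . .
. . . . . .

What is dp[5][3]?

r\c   0   1   2   3   4   5
  0   1   1   1   1   1   1
  1   1   2   3   4   5   6
  2   1   3   6  10  15  21
  3   1   4   0   0  15  36
  4   1   5   5   5  20  56
  5   1   6  11  16  36  92
  6   1   7  18  34  70 162

16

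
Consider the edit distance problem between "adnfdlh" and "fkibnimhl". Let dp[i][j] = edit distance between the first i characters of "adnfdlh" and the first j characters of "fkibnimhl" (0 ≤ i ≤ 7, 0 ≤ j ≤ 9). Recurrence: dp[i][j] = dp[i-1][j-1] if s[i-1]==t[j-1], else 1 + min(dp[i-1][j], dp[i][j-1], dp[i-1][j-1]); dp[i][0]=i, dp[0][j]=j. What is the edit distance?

8

   ''  f  k  i  b  n  i  m  h  l
''  0  1  2  3  4  5  6  7  8  9
 a  1  1  2  3  4  5  6  7  8  9
 d  2  2  2  3  4  5  6  7  8  9
 n  3  3  3  3  4  4  5  6  7  8
 f  4  3  4  4  4  5  5  6  7  8
 d  5  4  4  5  5  5  6  6  7  8
 l  6  5  5  5  6  6  6  7  7  7
 h  7  6  6  6  6  7  7  7  7  8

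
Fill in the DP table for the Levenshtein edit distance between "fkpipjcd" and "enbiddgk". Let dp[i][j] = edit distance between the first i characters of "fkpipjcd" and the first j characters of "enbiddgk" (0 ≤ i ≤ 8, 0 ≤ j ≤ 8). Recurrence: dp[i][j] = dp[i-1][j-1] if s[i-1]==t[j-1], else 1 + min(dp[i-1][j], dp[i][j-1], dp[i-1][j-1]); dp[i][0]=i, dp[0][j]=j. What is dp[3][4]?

   ''  e  n  b  i  d  d  g  k
''  0  1  2  3  4  5  6  7  8
 f  1  1  2  3  4  5  6  7  8
 k  2  2  2  3  4  5  6  7  7
 p  3  3  3  3  4  5  6  7  8
 i  4  4  4  4  3  4  5  6  7
 p  5  5  5  5  4  4  5  6  7
 j  6  6  6  6  5  5  5  6  7
 c  7  7  7  7  6  6  6  6  7
 d  8  8  8  8  7  6  6  7  7

4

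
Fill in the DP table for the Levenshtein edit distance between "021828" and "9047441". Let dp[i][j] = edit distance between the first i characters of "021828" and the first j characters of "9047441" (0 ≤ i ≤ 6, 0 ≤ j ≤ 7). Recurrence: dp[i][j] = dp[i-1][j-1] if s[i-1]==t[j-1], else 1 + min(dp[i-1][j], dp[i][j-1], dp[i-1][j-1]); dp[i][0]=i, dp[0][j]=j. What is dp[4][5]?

4

   ''  9  0  4  7  4  4  1
''  0  1  2  3  4  5  6  7
 0  1  1  1  2  3  4  5  6
 2  2  2  2  2  3  4  5  6
 1  3  3  3  3  3  4  5  5
 8  4  4  4  4  4  4  5  6
 2  5  5  5  5  5  5  5  6
 8  6  6  6  6  6  6  6  6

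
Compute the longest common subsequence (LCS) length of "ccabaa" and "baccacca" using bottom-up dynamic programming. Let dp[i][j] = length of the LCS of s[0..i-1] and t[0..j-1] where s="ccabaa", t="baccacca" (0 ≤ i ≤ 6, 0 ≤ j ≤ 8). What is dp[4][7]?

   ''  b  a  c  c  a  c  c  a
''  0  0  0  0  0  0  0  0  0
 c  0  0  0  1  1  1  1  1  1
 c  0  0  0  1  2  2  2  2  2
 a  0  0  1  1  2  3  3  3  3
 b  0  1  1  1  2  3  3  3  3
 a  0  1  2  2  2  3  3  3  4
 a  0  1  2  2  2  3  3  3  4

3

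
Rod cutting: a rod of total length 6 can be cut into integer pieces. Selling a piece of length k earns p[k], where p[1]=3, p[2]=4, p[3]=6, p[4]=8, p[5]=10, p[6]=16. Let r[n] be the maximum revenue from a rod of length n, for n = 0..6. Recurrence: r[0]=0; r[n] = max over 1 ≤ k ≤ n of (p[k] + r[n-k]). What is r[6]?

18

   n    0    1    2    3    4    5    6
r[n]    0    3    6    9   12   15   18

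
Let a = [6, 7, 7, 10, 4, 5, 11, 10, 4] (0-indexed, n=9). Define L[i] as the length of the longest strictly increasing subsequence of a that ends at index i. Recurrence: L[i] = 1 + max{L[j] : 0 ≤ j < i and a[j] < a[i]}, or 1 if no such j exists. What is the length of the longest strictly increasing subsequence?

   i    0    1    2    3    4    5    6    7    8
a[i]    6    7    7   10    4    5   11   10    4
L[i]    1    2    2    3    1    2    4    3    1

4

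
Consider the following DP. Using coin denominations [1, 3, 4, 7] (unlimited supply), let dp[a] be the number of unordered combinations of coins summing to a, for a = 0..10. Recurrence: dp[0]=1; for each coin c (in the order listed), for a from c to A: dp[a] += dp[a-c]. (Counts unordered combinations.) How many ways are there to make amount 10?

after  coin     0     1     2     3     4     5     6     7     8     9    10
          1     1     1     1     1     1     1     1     1     1     1     1
          3     1     1     1     2     2     2     3     3     3     4     4
          4     1     1     1     2     3     3     4     5     6     7     8
          7     1     1     1     2     3     3     4     6     7     8    10

10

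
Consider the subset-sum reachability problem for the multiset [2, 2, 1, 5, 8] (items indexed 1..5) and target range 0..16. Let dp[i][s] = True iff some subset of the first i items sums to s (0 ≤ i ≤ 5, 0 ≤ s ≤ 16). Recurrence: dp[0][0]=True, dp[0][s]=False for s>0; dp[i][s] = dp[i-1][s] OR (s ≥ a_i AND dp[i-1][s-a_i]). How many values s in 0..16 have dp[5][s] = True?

i\s   0   1   2   3   4   5   6   7   8   9  10  11  12  13  14  15  16
  0   T   F   F   F   F   F   F   F   F   F   F   F   F   F   F   F   F
  1   T   F   T   F   F   F   F   F   F   F   F   F   F   F   F   F   F
  2   T   F   T   F   T   F   F   F   F   F   F   F   F   F   F   F   F
  3   T   T   T   T   T   T   F   F   F   F   F   F   F   F   F   F   F
  4   T   T   T   T   T   T   T   T   T   T   T   F   F   F   F   F   F
  5   T   T   T   T   T   T   T   T   T   T   T   T   T   T   T   T   T

17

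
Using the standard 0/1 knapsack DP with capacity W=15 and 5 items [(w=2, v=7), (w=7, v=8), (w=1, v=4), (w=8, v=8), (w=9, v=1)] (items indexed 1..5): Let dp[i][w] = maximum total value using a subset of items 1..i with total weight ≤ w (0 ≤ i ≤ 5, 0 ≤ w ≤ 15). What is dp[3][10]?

19

i\w   0   1   2   3   4   5   6   7   8   9  10  11  12  13  14  15
  0   0   0   0   0   0   0   0   0   0   0   0   0   0   0   0   0
  1   0   0   7   7   7   7   7   7   7   7   7   7   7   7   7   7
  2   0   0   7   7   7   7   7   8   8  15  15  15  15  15  15  15
  3   0   4   7  11  11  11  11  11  12  15  19  19  19  19  19  19
  4   0   4   7  11  11  11  11  11  12  15  19  19  19  19  19  19
  5   0   4   7  11  11  11  11  11  12  15  19  19  19  19  19  19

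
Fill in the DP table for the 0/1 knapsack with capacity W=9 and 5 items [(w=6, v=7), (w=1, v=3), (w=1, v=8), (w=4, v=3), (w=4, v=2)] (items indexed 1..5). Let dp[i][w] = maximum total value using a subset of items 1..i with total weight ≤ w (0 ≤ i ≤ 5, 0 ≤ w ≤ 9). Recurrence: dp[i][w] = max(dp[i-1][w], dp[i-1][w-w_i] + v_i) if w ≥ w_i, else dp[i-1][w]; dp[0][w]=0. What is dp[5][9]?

18

i\w   0   1   2   3   4   5   6   7   8   9
  0   0   0   0   0   0   0   0   0   0   0
  1   0   0   0   0   0   0   7   7   7   7
  2   0   3   3   3   3   3   7  10  10  10
  3   0   8  11  11  11  11  11  15  18  18
  4   0   8  11  11  11  11  14  15  18  18
  5   0   8  11  11  11  11  14  15  18  18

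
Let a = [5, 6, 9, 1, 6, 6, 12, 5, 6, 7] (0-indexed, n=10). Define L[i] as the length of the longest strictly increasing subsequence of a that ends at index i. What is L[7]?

   i    0    1    2    3    4    5    6    7    8    9
a[i]    5    6    9    1    6    6   12    5    6    7
L[i]    1    2    3    1    2    2    4    2    3    4

2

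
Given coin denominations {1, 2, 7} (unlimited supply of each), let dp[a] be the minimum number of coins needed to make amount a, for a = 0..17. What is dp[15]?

3

 a  0  1  2  3  4  5  6  7  8  9 10 11 12 13 14 15 16 17
dp  0  1  1  2  2  3  3  1  2  2  3  3  4  4  2  3  3  4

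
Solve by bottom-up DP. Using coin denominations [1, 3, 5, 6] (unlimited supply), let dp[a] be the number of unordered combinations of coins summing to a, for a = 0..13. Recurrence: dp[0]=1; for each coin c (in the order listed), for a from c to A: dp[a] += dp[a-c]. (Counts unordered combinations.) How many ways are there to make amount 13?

15

after  coin     0     1     2     3     4     5     6     7     8     9    10    11    12    13
          1     1     1     1     1     1     1     1     1     1     1     1     1     1     1
          3     1     1     1     2     2     2     3     3     3     4     4     4     5     5
          5     1     1     1     2     2     3     4     4     5     6     7     8     9    10
          6     1     1     1     2     2     3     5     5     6     8     9    11    14    15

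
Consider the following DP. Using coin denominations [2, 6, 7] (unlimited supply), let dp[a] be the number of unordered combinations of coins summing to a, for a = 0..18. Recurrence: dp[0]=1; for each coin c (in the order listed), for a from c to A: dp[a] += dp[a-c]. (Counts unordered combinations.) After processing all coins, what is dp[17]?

2

after  coin     0     1     2     3     4     5     6     7     8     9    10    11    12    13    14    15    16    17    18
          2     1     0     1     0     1     0     1     0     1     0     1     0     1     0     1     0     1     0     1
          6     1     0     1     0     1     0     2     0     2     0     2     0     3     0     3     0     3     0     4
          7     1     0     1     0     1     0     2     1     2     1     2     1     3     2     4     2     4     2     5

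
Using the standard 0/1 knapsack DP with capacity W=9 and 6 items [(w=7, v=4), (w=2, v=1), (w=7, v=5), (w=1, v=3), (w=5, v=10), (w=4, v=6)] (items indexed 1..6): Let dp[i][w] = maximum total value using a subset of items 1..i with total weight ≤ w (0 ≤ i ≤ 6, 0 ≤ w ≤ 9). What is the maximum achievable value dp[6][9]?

i\w   0   1   2   3   4   5   6   7   8   9
  0   0   0   0   0   0   0   0   0   0   0
  1   0   0   0   0   0   0   0   4   4   4
  2   0   0   1   1   1   1   1   4   4   5
  3   0   0   1   1   1   1   1   5   5   6
  4   0   3   3   4   4   4   4   5   8   8
  5   0   3   3   4   4  10  13  13  14  14
  6   0   3   3   4   6  10  13  13  14  16

16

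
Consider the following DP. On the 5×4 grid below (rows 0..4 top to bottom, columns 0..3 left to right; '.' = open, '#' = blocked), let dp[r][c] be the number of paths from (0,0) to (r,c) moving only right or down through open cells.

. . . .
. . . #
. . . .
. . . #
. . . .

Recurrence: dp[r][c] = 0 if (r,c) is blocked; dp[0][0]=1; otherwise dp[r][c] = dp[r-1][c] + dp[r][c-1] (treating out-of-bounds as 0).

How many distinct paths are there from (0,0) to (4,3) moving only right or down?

r\c   0   1   2   3
  0   1   1   1   1
  1   1   2   3   0
  2   1   3   6   6
  3   1   4  10   0
  4   1   5  15  15

15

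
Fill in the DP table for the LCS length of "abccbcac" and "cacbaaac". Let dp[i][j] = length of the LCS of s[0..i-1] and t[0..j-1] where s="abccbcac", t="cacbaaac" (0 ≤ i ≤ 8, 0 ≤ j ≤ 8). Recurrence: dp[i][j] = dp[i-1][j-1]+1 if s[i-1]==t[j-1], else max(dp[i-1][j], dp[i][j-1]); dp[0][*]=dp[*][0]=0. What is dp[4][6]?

   ''  c  a  c  b  a  a  a  c
''  0  0  0  0  0  0  0  0  0
 a  0  0  1  1  1  1  1  1  1
 b  0  0  1  1  2  2  2  2  2
 c  0  1  1  2  2  2  2  2  3
 c  0  1  1  2  2  2  2  2  3
 b  0  1  1  2  3  3  3  3  3
 c  0  1  1  2  3  3  3  3  4
 a  0  1  2  2  3  4  4  4  4
 c  0  1  2  3  3  4  4  4  5

2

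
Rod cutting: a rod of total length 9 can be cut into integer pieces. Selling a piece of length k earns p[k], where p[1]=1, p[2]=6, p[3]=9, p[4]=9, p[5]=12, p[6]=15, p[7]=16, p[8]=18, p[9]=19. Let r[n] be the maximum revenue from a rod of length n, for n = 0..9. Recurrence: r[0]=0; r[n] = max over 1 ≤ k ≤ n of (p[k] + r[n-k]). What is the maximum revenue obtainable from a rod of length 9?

27

   n    0    1    2    3    4    5    6    7    8    9
r[n]    0    1    6    9   12   15   18   21   24   27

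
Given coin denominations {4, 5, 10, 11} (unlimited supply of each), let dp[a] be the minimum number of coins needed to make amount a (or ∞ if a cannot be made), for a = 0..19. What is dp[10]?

1

 a  0  1  2  3  4  5  6  7  8  9 10 11 12 13 14 15 16 17 18 19
dp  0  -  -  -  1  1  -  -  2  2  1  1  3  3  2  2  2  4  3  3
(- denotes ∞ / unreachable)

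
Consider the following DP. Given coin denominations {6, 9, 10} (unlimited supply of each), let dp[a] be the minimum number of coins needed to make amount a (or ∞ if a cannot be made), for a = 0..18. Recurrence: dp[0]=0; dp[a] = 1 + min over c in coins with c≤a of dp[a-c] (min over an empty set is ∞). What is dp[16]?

2

 a  0  1  2  3  4  5  6  7  8  9 10 11 12 13 14 15 16 17 18
dp  0  -  -  -  -  -  1  -  -  1  1  -  2  -  -  2  2  -  2
(- denotes ∞ / unreachable)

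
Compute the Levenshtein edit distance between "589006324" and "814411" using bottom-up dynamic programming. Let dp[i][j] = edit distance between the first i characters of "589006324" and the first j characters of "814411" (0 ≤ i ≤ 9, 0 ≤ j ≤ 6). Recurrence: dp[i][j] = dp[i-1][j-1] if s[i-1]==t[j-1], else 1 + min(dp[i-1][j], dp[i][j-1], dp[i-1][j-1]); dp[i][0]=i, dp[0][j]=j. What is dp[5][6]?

   ''  8  1  4  4  1  1
''  0  1  2  3  4  5  6
 5  1  1  2  3  4  5  6
 8  2  1  2  3  4  5  6
 9  3  2  2  3  4  5  6
 0  4  3  3  3  4  5  6
 0  5  4  4  4  4  5  6
 6  6  5  5  5  5  5  6
 3  7  6  6  6  6  6  6
 2  8  7  7  7  7  7  7
 4  9  8  8  7  7  8  8

6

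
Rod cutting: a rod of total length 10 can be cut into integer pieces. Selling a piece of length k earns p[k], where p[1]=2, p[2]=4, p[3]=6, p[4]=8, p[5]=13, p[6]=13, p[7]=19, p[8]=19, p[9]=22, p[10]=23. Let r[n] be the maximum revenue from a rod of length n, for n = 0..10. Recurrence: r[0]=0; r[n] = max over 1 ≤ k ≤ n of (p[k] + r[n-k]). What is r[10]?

26

   n    0    1    2    3    4    5    6    7    8    9   10
r[n]    0    2    4    6    8   13   15   19   21   23   26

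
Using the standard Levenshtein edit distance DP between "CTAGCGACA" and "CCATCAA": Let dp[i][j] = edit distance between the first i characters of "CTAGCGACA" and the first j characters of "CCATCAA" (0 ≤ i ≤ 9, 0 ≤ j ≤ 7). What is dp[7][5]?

4

   ''  C  C  A  T  C  A  A
''  0  1  2  3  4  5  6  7
 C  1  0  1  2  3  4  5  6
 T  2  1  1  2  2  3  4  5
 A  3  2  2  1  2  3  3  4
 G  4  3  3  2  2  3  4  4
 C  5  4  3  3  3  2  3  4
 G  6  5  4  4  4  3  3  4
 A  7  6  5  4  5  4  3  3
 C  8  7  6  5  5  5  4  4
 A  9  8  7  6  6  6  5  4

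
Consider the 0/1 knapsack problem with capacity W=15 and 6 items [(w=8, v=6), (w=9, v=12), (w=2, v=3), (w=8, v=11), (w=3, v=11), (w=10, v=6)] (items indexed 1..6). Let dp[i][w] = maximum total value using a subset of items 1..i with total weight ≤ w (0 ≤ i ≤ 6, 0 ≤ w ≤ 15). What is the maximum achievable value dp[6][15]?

i\w   0   1   2   3   4   5   6   7   8   9  10  11  12  13  14  15
  0   0   0   0   0   0   0   0   0   0   0   0   0   0   0   0   0
  1   0   0   0   0   0   0   0   0   6   6   6   6   6   6   6   6
  2   0   0   0   0   0   0   0   0   6  12  12  12  12  12  12  12
  3   0   0   3   3   3   3   3   3   6  12  12  15  15  15  15  15
  4   0   0   3   3   3   3   3   3  11  12  14  15  15  15  15  15
  5   0   0   3  11  11  14  14  14  14  14  14  22  23  25  26  26
  6   0   0   3  11  11  14  14  14  14  14  14  22  23  25  26  26

26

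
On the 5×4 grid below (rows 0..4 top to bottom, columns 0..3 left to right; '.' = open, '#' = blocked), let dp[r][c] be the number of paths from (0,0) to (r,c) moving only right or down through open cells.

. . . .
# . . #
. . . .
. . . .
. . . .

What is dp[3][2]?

4

r\c   0   1   2   3
  0   1   1   1   1
  1   0   1   2   0
  2   0   1   3   3
  3   0   1   4   7
  4   0   1   5  12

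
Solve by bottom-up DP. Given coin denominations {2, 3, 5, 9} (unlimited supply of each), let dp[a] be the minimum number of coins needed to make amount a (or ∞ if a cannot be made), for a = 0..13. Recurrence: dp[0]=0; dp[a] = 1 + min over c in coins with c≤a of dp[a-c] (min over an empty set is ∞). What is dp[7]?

 a  0  1  2  3  4  5  6  7  8  9 10 11 12 13
dp  0  -  1  1  2  1  2  2  2  1  2  2  2  3
(- denotes ∞ / unreachable)

2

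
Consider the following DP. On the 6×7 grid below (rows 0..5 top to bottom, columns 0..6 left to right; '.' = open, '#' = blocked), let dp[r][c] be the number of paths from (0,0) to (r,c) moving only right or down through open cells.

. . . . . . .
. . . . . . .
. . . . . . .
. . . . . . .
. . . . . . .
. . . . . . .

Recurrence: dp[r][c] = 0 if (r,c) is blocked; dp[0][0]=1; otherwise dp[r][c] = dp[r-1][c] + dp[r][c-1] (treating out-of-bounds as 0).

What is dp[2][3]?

10

r\c   0   1   2   3   4   5   6
  0   1   1   1   1   1   1   1
  1   1   2   3   4   5   6   7
  2   1   3   6  10  15  21  28
  3   1   4  10  20  35  56  84
  4   1   5  15  35  70 126 210
  5   1   6  21  56 126 252 462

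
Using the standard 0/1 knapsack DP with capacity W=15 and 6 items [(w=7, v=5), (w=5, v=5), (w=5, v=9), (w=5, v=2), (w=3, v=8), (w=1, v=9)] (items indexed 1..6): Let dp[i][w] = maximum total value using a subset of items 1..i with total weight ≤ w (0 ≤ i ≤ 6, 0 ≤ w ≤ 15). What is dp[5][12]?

17

i\w   0   1   2   3   4   5   6   7   8   9  10  11  12  13  14  15
  0   0   0   0   0   0   0   0   0   0   0   0   0   0   0   0   0
  1   0   0   0   0   0   0   0   5   5   5   5   5   5   5   5   5
  2   0   0   0   0   0   5   5   5   5   5   5   5  10  10  10  10
  3   0   0   0   0   0   9   9   9   9   9  14  14  14  14  14  14
  4   0   0   0   0   0   9   9   9   9   9  14  14  14  14  14  16
  5   0   0   0   8   8   9   9   9  17  17  17  17  17  22  22  22
  6   0   9   9   9  17  17  18  18  18  26  26  26  26  26  31  31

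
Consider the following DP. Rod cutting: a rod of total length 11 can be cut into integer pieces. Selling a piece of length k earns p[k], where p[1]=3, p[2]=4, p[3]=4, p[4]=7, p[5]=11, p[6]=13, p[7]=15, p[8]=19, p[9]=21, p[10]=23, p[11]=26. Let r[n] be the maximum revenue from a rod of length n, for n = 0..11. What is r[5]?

15

   n    0    1    2    3    4    5    6    7    8    9   10   11
r[n]    0    3    6    9   12   15   18   21   24   27   30   33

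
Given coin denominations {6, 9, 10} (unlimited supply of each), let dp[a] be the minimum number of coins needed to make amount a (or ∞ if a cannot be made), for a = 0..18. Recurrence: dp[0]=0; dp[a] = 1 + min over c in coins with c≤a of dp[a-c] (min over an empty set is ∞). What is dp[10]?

1

 a  0  1  2  3  4  5  6  7  8  9 10 11 12 13 14 15 16 17 18
dp  0  -  -  -  -  -  1  -  -  1  1  -  2  -  -  2  2  -  2
(- denotes ∞ / unreachable)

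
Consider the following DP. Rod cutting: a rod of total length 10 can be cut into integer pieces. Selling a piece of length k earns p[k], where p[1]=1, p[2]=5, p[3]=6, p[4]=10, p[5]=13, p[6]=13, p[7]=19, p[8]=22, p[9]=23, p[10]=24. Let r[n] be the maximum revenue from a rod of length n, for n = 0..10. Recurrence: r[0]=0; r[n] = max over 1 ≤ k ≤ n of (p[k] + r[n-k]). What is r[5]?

   n    0    1    2    3    4    5    6    7    8    9   10
r[n]    0    1    5    6   10   13   15   19   22   24   27

13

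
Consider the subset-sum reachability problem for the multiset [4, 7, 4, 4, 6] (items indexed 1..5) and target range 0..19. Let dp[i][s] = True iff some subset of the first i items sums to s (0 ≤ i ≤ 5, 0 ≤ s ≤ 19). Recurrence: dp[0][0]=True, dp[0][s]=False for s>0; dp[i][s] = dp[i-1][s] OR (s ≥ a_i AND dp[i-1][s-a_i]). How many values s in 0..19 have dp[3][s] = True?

i\s   0   1   2   3   4   5   6   7   8   9  10  11  12  13  14  15  16  17  18  19
  0   T   F   F   F   F   F   F   F   F   F   F   F   F   F   F   F   F   F   F   F
  1   T   F   F   F   T   F   F   F   F   F   F   F   F   F   F   F   F   F   F   F
  2   T   F   F   F   T   F   F   T   F   F   F   T   F   F   F   F   F   F   F   F
  3   T   F   F   F   T   F   F   T   T   F   F   T   F   F   F   T   F   F   F   F
  4   T   F   F   F   T   F   F   T   T   F   F   T   T   F   F   T   F   F   F   T
  5   T   F   F   F   T   F   T   T   T   F   T   T   T   T   T   T   F   T   T   T

6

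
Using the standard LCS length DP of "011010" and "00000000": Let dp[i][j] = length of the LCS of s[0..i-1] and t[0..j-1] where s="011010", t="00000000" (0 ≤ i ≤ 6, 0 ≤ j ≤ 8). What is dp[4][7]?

2

   ''  0  0  0  0  0  0  0  0
''  0  0  0  0  0  0  0  0  0
 0  0  1  1  1  1  1  1  1  1
 1  0  1  1  1  1  1  1  1  1
 1  0  1  1  1  1  1  1  1  1
 0  0  1  2  2  2  2  2  2  2
 1  0  1  2  2  2  2  2  2  2
 0  0  1  2  3  3  3  3  3  3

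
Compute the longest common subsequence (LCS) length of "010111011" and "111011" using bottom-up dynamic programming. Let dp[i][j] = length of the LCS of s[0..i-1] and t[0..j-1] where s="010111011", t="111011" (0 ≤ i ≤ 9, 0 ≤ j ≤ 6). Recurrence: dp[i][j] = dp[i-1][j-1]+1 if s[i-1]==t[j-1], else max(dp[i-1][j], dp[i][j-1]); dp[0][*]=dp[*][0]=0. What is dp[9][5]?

   ''  1  1  1  0  1  1
''  0  0  0  0  0  0  0
 0  0  0  0  0  1  1  1
 1  0  1  1  1  1  2  2
 0  0  1  1  1  2  2  2
 1  0  1  2  2  2  3  3
 1  0  1  2  3  3  3  4
 1  0  1  2  3  3  4  4
 0  0  1  2  3  4  4  4
 1  0  1  2  3  4  5  5
 1  0  1  2  3  4  5  6

5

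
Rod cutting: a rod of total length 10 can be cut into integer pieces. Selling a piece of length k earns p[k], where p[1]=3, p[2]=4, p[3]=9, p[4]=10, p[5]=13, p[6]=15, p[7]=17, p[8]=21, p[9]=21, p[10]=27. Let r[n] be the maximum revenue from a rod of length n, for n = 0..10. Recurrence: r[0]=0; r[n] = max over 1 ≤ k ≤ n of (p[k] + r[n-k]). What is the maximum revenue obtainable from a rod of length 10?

30

   n    0    1    2    3    4    5    6    7    8    9   10
r[n]    0    3    6    9   12   15   18   21   24   27   30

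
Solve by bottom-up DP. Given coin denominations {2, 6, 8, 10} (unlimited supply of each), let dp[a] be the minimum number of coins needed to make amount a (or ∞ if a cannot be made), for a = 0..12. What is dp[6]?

1

 a  0  1  2  3  4  5  6  7  8  9 10 11 12
dp  0  -  1  -  2  -  1  -  1  -  1  -  2
(- denotes ∞ / unreachable)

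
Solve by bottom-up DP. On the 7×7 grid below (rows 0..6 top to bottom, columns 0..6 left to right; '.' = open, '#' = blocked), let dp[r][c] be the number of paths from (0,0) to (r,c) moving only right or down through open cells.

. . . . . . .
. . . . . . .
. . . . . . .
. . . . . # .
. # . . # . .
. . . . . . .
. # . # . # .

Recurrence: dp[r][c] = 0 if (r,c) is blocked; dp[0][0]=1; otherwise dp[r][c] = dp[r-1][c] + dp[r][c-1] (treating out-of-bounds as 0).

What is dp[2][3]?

r\c   0   1   2   3   4   5   6
  0   1   1   1   1   1   1   1
  1   1   2   3   4   5   6   7
  2   1   3   6  10  15  21  28
  3   1   4  10  20  35   0  28
  4   1   0  10  30   0   0  28
  5   1   1  11  41  41  41  69
  6   1   0  11   0  41   0  69

10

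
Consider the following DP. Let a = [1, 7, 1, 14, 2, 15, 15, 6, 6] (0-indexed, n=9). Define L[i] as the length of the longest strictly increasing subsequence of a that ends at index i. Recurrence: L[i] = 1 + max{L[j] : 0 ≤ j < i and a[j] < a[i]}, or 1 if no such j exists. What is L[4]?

2

   i    0    1    2    3    4    5    6    7    8
a[i]    1    7    1   14    2   15   15    6    6
L[i]    1    2    1    3    2    4    4    3    3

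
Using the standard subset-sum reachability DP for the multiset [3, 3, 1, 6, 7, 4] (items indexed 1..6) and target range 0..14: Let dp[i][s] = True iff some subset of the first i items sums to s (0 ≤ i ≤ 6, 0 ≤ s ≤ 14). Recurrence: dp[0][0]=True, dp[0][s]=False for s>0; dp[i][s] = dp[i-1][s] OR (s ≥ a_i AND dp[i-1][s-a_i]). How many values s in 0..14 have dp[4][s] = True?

10

i\s   0   1   2   3   4   5   6   7   8   9  10  11  12  13  14
  0   T   F   F   F   F   F   F   F   F   F   F   F   F   F   F
  1   T   F   F   T   F   F   F   F   F   F   F   F   F   F   F
  2   T   F   F   T   F   F   T   F   F   F   F   F   F   F   F
  3   T   T   F   T   T   F   T   T   F   F   F   F   F   F   F
  4   T   T   F   T   T   F   T   T   F   T   T   F   T   T   F
  5   T   T   F   T   T   F   T   T   T   T   T   T   T   T   T
  6   T   T   F   T   T   T   T   T   T   T   T   T   T   T   T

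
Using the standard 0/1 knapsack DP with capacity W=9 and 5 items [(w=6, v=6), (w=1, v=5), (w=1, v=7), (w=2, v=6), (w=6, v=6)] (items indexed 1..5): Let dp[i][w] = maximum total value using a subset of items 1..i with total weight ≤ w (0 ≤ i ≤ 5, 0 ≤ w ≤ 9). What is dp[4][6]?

18

i\w   0   1   2   3   4   5   6   7   8   9
  0   0   0   0   0   0   0   0   0   0   0
  1   0   0   0   0   0   0   6   6   6   6
  2   0   5   5   5   5   5   6  11  11  11
  3   0   7  12  12  12  12  12  13  18  18
  4   0   7  12  13  18  18  18  18  18  19
  5   0   7  12  13  18  18  18  18  18  19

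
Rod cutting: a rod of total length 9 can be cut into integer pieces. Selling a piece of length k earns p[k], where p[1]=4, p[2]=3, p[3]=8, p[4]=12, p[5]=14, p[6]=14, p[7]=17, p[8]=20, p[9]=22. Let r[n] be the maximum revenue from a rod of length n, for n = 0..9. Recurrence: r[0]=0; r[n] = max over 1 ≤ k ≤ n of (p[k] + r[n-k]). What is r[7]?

   n    0    1    2    3    4    5    6    7    8    9
r[n]    0    4    8   12   16   20   24   28   32   36

28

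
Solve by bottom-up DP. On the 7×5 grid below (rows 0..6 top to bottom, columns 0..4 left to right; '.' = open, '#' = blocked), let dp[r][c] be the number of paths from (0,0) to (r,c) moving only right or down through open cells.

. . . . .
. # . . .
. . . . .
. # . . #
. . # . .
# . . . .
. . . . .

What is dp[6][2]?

r\c   0   1   2   3   4
  0   1   1   1   1   1
  1   1   0   1   2   3
  2   1   1   2   4   7
  3   1   0   2   6   0
  4   1   1   0   6   6
  5   0   1   1   7  13
  6   0   1   2   9  22

2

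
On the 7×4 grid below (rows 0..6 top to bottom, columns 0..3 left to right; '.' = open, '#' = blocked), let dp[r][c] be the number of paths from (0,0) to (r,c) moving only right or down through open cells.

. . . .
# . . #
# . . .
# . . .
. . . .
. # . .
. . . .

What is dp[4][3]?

r\c   0   1   2   3
  0   1   1   1   1
  1   0   1   2   0
  2   0   1   3   3
  3   0   1   4   7
  4   0   1   5  12
  5   0   0   5  17
  6   0   0   5  22

12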